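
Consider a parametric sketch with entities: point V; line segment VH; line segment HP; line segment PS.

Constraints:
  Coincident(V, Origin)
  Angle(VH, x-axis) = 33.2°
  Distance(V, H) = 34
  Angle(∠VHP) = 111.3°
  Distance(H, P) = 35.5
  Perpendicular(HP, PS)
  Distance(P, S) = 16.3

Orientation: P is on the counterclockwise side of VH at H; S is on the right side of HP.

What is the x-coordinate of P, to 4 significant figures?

21.13

V is at the origin; VH runs at 33.2° with length 34.0, so H = 34.0·(cos 33.2°, sin 33.2°) = (28.45, 18.62). ∠VHP = 111.3°, so HP runs at 33.2° + (180° − 111.3°) = 101.9° from the x-axis; with |HP| = 35.5, P = H + 35.5·(cos 101.9°, sin 101.9°) = (21.13, 53.35). So P.x = 21.13.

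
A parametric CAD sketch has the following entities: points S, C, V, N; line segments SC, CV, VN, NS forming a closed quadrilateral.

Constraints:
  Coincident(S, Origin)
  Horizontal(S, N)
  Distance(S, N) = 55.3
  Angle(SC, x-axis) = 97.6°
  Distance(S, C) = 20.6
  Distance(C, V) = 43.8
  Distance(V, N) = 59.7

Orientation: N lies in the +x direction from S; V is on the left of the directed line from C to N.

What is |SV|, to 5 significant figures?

59.109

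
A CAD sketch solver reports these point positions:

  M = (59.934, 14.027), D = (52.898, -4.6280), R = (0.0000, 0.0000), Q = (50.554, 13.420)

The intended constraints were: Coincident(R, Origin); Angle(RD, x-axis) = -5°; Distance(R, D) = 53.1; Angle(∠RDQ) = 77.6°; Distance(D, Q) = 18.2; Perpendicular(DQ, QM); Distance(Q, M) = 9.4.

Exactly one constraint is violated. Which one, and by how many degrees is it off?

Perpendicular(DQ, QM) — off by 3.70°.

R = (0.00, 0.00) ✓; RD at -5.000° ✓; |RD| = 53.10 ✓; ∠RDQ = 77.60° ✓; |DQ| = 18.20 ✓; ∠(DQ, QM) = 93.70° ✗; |QM| = 9.400 ✓.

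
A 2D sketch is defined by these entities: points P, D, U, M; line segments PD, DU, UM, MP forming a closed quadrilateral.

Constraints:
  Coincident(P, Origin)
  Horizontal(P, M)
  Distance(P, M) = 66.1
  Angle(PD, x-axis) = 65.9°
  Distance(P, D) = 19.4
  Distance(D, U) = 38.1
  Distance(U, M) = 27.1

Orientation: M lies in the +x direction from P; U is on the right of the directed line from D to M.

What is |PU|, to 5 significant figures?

39.481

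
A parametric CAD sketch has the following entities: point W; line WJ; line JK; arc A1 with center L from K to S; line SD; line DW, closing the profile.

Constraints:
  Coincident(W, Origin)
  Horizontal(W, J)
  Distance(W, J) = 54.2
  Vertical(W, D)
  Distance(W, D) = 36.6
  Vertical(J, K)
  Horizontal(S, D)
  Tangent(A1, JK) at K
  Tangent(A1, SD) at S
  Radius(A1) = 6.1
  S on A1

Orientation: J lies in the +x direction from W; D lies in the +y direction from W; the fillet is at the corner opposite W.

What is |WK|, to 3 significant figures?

62.2

W is at the origin; WJ is horizontal with |WJ| = 54.2 and J on the +x side, so J = (54.2, 0.00). WD is vertical with |WD| = 36.6 and D on the +y side, so D = (0.00, 36.6). The virtual corner opposite W is at (54.2, 36.6). A1 meets JK tangentially, so LK is at right angles to JK and tangency of A1 to SD means the radius LS is perpendicular to SD, with radius 6.1, so the center L sits 6.1 in from both sides at L = (48.1, 30.5). That places the tangent points at K = (54.2, 30.5) on JK and S = (48.1, 36.6) on SD. Then |WK| = |K − W| = 62.2.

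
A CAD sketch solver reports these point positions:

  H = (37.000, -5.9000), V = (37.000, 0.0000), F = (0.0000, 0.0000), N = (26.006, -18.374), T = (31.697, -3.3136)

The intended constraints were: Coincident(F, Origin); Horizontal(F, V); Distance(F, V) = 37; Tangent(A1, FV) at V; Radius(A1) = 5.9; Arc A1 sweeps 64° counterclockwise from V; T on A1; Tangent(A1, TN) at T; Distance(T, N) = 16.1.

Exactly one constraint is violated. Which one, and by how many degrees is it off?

Tangent(A1, TN) at T — off by 5.30°.

F = (0.00, 0.00) ✓; F.y = 0.00, V.y = 0.00 ✓; |FV| = 37.00 ✓; ∠(HV, VF) = 90.00° ✓; |HV| = 5.900 ✓; bearing(H→T) − bearing(H→V) = 64.00° ✓; |HT| = 5.900 ✓; ∠(HT, TN) = 84.70° ✗; |TN| = 16.10 ✓.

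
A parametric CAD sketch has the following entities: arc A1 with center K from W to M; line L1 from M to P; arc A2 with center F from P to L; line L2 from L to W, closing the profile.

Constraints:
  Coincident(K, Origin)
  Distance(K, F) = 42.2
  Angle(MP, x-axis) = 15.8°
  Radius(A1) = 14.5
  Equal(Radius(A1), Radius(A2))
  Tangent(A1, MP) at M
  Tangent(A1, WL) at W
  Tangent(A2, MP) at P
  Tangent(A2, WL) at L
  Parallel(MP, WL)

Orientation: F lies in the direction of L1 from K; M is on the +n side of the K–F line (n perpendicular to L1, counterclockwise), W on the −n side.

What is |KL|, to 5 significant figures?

44.622

Tangency of A1 to both parallel lines with radius 14.5 puts M and W at K ± 14.5·n: M = (-3.9481, 13.952), W = (3.9481, -13.952). Equal radii place P and L the same way about F: P = F + 14.5·n = (36.658, 25.442), L = F − 14.5·n = (44.554, -2.4619). Then |KL| = |L − K| = 44.622.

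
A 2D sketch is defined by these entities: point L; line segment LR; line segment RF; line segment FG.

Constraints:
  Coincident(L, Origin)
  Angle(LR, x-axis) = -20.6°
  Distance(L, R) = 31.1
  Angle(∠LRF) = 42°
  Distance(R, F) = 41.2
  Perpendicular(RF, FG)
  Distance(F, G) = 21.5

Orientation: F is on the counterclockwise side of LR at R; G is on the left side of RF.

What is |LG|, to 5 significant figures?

18.101

∠LRF = 42.0°, so RF runs at -20.6° + (180° − 42.0°) = 117.40° from the x-axis; with |RF| = 41.2, F = R + 41.2·(cos 117.40°, sin 117.40°) = (10.151, 25.636). The perpendicularity gives FG at right angles to RF; with |FG| = 21.5 on the left of RF, G = F + 21.5·(-0.88782, -0.46020) = (-8.9368, 15.741). Then |LG| = |G − L| = 18.101.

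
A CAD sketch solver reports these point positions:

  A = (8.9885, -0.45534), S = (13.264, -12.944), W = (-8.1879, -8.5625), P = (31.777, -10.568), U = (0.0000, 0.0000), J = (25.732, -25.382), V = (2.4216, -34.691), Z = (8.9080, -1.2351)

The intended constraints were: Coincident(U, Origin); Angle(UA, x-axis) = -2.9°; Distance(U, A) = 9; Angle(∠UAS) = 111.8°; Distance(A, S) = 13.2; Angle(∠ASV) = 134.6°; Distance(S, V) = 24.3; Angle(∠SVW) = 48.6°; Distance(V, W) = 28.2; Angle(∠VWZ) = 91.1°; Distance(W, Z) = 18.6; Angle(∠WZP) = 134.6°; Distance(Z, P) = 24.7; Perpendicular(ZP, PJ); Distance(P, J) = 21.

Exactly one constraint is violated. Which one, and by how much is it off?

Distance(P, J) = 21 — off by 5.00.

U = (0.00, 0.00) ✓; UA at -2.900° ✓; |UA| = 9.000 ✓; ∠UAS = 111.8° ✓; |AS| = 13.20 ✓; ∠ASV = 134.6° ✓; |SV| = 24.30 ✓; ∠SVW = 48.60° ✓; |VW| = 28.20 ✓; ∠VWZ = 91.10° ✓; |WZ| = 18.60 ✓; ∠WZP = 134.6° ✓; |ZP| = 24.70 ✓; ∠(ZP, PJ) = 90.00° ✓; |PJ| = 16.00 ✗.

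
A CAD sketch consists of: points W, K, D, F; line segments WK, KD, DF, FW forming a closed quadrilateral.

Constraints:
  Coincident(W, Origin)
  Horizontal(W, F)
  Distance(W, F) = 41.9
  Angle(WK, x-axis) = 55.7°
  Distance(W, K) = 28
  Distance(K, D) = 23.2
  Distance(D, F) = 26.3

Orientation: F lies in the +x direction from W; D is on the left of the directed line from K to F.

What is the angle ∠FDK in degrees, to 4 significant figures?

89.41°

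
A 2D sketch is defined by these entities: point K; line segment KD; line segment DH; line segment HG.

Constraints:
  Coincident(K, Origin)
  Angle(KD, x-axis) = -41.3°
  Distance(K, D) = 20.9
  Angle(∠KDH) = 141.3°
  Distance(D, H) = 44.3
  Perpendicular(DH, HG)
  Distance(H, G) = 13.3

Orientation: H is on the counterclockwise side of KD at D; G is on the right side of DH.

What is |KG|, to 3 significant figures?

66.1

K is at the origin; KD runs at -41.3° with length 20.9, so D = 20.9·(cos -41.3°, sin -41.3°) = (15.7, -13.8). ∠KDH = 141.3°, so DH runs at -41.3° + (180° − 141.3°) = -2.60° from the x-axis; with |DH| = 44.3, H = D + 44.3·(cos -2.60°, sin -2.60°) = (60.0, -15.8). The perpendicularity gives HG at right angles to DH; with |HG| = 13.3 on the right of DH, G = H + 13.3·(-0.0454, -0.999) = (59.4, -29.1). Then |KG| = |G − K| = 66.1.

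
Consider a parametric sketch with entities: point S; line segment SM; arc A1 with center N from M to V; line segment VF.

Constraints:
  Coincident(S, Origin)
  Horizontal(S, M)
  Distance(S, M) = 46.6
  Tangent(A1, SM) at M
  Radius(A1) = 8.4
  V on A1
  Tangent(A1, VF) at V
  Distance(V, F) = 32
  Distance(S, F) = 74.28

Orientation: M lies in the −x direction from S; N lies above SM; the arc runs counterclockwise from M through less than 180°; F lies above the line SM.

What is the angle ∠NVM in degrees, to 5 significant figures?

20.699°

S is at the origin; S and M share the same y with |SM| = 46.6 and M on the −x side, so M = (-46.600, 0.0000). The tangent condition forces NM to be normal to SM, so N = M + (0, 8.4) = (-46.600, 8.4000). Since NV ⟂ VF (tangency), |NF| = √(8.4² + 32.0²) = 33.084 regardless of where V sits on A1. So F lies on both circle(S, 74.28) and circle(N, 33.084); the above-SM intersection is F = (-65.049, 35.862). V is the foot of the tangent from F: V = (-41.045, 14.701).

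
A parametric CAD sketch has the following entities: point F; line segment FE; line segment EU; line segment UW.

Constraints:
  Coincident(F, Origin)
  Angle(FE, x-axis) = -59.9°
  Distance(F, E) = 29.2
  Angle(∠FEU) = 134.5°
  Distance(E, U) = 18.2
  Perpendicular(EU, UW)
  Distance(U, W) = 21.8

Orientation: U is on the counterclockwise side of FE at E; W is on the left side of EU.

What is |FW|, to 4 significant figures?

38.68

F is at the origin; FE runs at -59.9° with length 29.2, so E = 29.2·(cos -59.9°, sin -59.9°) = (14.64, -25.26). ∠FEU = 134.5°, so EU runs at -59.9° + (180° − 134.5°) = -14.40° from the x-axis; with |EU| = 18.2, U = E + 18.2·(cos -14.40°, sin -14.40°) = (32.27, -29.79). The perpendicularity gives UW at right angles to EU; with |UW| = 21.8 on the left of EU, W = U + 21.8·(0.2487, 0.9686) = (37.69, -8.673). Then |FW| = |W − F| = 38.68.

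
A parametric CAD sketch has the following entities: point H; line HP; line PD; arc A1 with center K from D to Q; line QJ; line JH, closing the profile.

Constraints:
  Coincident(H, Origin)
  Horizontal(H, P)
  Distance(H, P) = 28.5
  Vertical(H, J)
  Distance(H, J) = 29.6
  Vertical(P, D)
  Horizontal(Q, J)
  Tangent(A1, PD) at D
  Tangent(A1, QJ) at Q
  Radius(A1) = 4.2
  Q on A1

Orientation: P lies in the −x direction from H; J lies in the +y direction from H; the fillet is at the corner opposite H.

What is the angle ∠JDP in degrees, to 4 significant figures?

98.38°

H is at the origin; HP is horizontal with |HP| = 28.5 and P on the −x side, so P = (-28.50, 0.000). H and J share the same x with |HJ| = 29.6 and J on the +y side, so J = (0.000, 29.60). The virtual corner opposite H is at (-28.50, 29.60). Since A1 is tangent to PD there, KD ⟂ PD and A1 meets QJ tangentially, so KQ is at right angles to QJ, with radius 4.2, so the center K sits 4.2 in from both sides at K = (-24.30, 25.40). That places the tangent points at D = (-28.50, 25.40) on PD and Q = (-24.30, 29.60) on QJ. Then cos ∠JDP = DJ·DP / (|DJ||DP|), giving 98.38°.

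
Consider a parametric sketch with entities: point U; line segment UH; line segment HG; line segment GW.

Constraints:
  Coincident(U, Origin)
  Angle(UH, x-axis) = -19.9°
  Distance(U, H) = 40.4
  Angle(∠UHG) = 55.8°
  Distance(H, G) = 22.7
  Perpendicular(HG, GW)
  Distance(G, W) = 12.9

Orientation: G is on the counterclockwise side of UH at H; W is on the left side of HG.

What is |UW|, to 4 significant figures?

20.51

∠UHG = 55.8°, so HG runs at -19.9° + (180° − 55.8°) = 104.3° from the x-axis; with |HG| = 22.7, G = H + 22.7·(cos 104.3°, sin 104.3°) = (32.38, 8.245). The perpendicularity gives GW at right angles to HG; with |GW| = 12.9 on the left of HG, W = G + 12.9·(-0.9690, -0.2470) = (19.88, 5.059). Then |UW| = |W − U| = 20.51.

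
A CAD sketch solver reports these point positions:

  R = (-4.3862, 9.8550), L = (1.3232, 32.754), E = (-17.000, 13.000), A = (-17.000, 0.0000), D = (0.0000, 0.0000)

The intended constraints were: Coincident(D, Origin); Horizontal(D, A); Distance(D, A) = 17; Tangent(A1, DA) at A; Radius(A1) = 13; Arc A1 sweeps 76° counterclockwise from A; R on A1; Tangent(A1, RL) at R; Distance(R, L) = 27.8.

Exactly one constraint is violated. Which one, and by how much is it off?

Distance(R, L) = 27.8 — off by 4.20.

D = (0.00, 0.00) ✓; D.y = 0.00, A.y = 0.00 ✓; |DA| = 17.00 ✓; ∠(EA, AD) = 90.00° ✓; |EA| = 13.00 ✓; bearing(E→R) − bearing(E→A) = 76.00° ✓; |ER| = 13.00 ✓; ∠(ER, RL) = 90.00° ✓; |RL| = 23.60 ✗.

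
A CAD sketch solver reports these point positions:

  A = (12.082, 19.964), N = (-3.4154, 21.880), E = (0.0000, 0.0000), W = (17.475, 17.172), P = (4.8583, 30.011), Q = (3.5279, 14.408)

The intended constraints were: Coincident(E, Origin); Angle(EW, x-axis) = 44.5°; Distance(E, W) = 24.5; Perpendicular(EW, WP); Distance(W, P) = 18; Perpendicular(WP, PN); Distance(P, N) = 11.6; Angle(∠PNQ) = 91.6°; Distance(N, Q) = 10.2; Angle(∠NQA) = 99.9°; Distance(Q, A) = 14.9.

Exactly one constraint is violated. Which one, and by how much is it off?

Distance(Q, A) = 14.9 — off by 4.70.

E = (0.00, 0.00) ✓; EW at 44.50° ✓; |EW| = 24.50 ✓; ∠(EW, WP) = 90.00° ✓; |WP| = 18.00 ✓; ∠(WP, PN) = 90.00° ✓; |PN| = 11.60 ✓; ∠PNQ = 91.60° ✓; |NQ| = 10.20 ✓; ∠NQA = 99.90° ✓; |QA| = 10.20 ✗.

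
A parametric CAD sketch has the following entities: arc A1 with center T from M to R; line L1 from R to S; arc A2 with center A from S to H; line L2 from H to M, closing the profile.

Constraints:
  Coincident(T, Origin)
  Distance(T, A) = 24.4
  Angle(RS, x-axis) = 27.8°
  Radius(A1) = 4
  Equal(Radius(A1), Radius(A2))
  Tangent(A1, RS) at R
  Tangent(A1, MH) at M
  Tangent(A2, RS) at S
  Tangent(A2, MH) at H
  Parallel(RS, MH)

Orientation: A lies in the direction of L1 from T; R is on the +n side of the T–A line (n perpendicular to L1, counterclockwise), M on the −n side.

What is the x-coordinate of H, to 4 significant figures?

23.45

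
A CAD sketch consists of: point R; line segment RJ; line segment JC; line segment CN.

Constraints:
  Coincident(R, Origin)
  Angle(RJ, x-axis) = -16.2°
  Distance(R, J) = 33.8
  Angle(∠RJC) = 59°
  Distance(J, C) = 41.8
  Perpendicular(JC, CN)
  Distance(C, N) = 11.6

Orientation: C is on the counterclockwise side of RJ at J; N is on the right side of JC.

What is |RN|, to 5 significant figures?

47.340

∠RJC = 59.0°, so JC runs at -16.2° + (180° − 59.0°) = 104.80° from the x-axis; with |JC| = 41.8, C = J + 41.8·(cos 104.80°, sin 104.80°) = (21.780, 30.983). JC is perpendicular to CN; with |CN| = 11.6 on the right of JC, N = C + 11.6·(0.96682, 0.25545) = (32.995, 33.946). Then |RN| = |N − R| = 47.340.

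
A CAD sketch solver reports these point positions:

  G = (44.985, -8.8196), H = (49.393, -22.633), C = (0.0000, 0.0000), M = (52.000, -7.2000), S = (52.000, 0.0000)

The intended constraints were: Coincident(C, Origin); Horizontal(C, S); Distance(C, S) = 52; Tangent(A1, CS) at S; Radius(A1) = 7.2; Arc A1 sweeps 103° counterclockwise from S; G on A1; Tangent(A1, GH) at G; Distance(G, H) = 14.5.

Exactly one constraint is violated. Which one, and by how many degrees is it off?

Tangent(A1, GH) at G — off by 4.70°.

C = (0.00, 0.00) ✓; C.y = 0.00, S.y = 0.00 ✓; |CS| = 52.00 ✓; ∠(MS, SC) = 90.00° ✓; |MS| = 7.200 ✓; bearing(M→G) − bearing(M→S) = 103.0° ✓; |MG| = 7.200 ✓; ∠(MG, GH) = 85.30° ✗; |GH| = 14.50 ✓.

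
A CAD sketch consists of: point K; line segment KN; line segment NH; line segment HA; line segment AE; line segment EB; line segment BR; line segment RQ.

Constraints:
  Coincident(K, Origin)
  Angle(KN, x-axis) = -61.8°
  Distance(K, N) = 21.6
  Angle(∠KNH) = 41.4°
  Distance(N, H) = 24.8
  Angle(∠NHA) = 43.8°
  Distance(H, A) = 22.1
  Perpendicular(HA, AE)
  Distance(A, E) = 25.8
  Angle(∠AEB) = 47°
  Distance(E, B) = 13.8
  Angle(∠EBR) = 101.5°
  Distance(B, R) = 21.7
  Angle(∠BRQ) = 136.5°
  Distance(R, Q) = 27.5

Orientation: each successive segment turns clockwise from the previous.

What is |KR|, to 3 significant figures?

7.59

K is at the origin; KN runs at -61.8° with length 21.6, so N = (10.2, -19.0). ∠KNH = 41.4° gives NH at 160° from the x-axis; with |NH| = 24.8, H = (-13.0, -10.4). ∠NHA = 43.8° gives HA at 23.4° from the x-axis; with |HA| = 22.1, A = (7.24, -1.61). HA ⟂ AE, so AE runs at -66.6°; with |AE| = 25.8, E = (17.5, -25.3). ∠AEB = 47.0° gives EB at 160° from the x-axis; with |EB| = 13.8, B = (4.49, -20.7). ∠EBR = 101.5° gives BR at 81.9° from the x-axis; with |BR| = 21.7, R = (7.55, 0.820). Then |KR| = |R − K| = 7.59.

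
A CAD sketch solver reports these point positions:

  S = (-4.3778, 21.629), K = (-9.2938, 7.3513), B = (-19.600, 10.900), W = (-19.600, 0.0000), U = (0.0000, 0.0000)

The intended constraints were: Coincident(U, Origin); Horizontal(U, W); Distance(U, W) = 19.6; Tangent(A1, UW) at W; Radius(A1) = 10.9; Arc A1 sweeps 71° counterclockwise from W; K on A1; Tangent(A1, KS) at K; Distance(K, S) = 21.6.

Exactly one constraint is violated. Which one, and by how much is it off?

Distance(K, S) = 21.6 — off by 6.50.

U = (0.00, 0.00) ✓; U.y = 0.00, W.y = 0.00 ✓; |UW| = 19.60 ✓; ∠(BW, WU) = 90.00° ✓; |BW| = 10.90 ✓; bearing(B→K) − bearing(B→W) = 71.00° ✓; |BK| = 10.90 ✓; ∠(BK, KS) = 90.00° ✓; |KS| = 15.10 ✗.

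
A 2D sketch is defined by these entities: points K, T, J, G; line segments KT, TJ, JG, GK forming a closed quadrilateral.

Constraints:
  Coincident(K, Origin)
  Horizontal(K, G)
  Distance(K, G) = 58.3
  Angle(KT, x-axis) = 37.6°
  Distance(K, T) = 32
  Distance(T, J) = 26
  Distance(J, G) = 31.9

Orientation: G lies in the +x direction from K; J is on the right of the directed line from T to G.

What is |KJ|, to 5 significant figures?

27.804

Checks: |TJ| = 26.00 ✓; |JG| = 31.90 ✓.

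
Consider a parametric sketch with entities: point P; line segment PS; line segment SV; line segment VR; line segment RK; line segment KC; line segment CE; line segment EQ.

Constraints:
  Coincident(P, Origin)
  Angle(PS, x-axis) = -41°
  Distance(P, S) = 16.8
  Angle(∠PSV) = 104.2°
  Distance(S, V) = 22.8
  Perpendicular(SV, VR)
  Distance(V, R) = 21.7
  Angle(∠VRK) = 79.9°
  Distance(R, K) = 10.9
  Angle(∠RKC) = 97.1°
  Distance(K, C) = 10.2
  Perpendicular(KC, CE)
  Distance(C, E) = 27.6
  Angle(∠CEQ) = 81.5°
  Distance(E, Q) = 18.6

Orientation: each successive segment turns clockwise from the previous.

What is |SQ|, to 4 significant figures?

46.75

P is at the origin; PS runs at -41.0° with length 16.8, so S = (12.68, -11.02). ∠PSV = 104.2° gives SV at -116.8° from the x-axis; with |SV| = 22.8, V = (2.399, -31.37). The perpendicularity gives VR at right angles to SV, so VR runs at 153.2°; with |VR| = 21.7, R = (-16.97, -21.59). ∠VRK = 79.9° gives RK at 53.10° from the x-axis; with |RK| = 10.9, K = (-10.43, -12.87). ∠RKC = 97.1° gives KC at -29.80° from the x-axis; with |KC| = 10.2, C = (-1.574, -17.94). The perpendicularity gives CE at right angles to KC, so CE runs at -119.8°; with |CE| = 27.6, E = (-15.29, -41.89). ∠CEQ = 81.5° gives EQ at 141.7° from the x-axis; with |EQ| = 18.6, Q = (-29.89, -30.36). Then |SQ| = |Q − S| = 46.75.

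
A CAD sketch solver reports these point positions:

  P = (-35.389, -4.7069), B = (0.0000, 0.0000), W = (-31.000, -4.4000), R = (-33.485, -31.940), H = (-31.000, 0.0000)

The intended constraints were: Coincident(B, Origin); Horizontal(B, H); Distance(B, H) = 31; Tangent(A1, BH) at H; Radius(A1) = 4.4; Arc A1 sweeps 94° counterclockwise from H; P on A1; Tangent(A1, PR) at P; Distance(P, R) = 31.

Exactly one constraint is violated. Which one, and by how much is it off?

Distance(P, R) = 31 — off by 3.70.

B = (0.00, 0.00) ✓; B.y = 0.00, H.y = 0.00 ✓; |BH| = 31.00 ✓; ∠(WH, HB) = 90.00° ✓; |WH| = 4.400 ✓; bearing(W→P) − bearing(W→H) = 94.00° ✓; |WP| = 4.400 ✓; ∠(WP, PR) = 90.00° ✓; |PR| = 27.30 ✗.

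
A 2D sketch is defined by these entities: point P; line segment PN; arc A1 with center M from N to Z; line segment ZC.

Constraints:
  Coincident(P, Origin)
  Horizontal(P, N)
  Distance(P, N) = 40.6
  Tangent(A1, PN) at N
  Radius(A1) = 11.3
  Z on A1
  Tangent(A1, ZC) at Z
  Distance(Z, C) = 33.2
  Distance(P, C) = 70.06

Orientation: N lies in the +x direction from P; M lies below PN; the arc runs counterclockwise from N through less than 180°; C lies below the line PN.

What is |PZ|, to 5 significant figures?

37.565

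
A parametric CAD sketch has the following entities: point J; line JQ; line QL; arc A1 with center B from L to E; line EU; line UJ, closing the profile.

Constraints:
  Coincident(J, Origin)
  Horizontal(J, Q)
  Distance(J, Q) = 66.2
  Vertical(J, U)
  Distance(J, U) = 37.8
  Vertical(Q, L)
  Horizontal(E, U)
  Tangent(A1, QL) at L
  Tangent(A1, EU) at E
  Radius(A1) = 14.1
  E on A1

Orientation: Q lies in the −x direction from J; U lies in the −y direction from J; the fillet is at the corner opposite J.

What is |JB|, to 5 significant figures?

57.237

JU is vertical with |JU| = 37.8 and U on the −y side, so U = (0.0000, -37.800). The virtual corner opposite J is at (-66.200, -37.800). Tangency of A1 to QL means the radius BL is perpendicular to QL and the tangent condition forces BE to be normal to EU, with radius 14.1, so the center B sits 14.1 in from both sides at B = (-52.100, -23.700). Then |JB| = |B − J| = 57.237.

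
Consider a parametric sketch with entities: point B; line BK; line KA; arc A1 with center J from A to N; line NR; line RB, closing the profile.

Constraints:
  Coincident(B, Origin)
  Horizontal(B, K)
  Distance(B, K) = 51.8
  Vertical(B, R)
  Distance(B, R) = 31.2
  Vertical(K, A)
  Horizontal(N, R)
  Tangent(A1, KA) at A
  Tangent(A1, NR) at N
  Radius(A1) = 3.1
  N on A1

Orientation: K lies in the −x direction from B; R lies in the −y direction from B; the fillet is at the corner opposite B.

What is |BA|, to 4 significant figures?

58.93

B is at the origin; B and K share the same y with |BK| = 51.8 and K on the −x side, so K = (-51.80, 0.000). BR is vertical with |BR| = 31.2 and R on the −y side, so R = (0.000, -31.20). The virtual corner opposite B is at (-51.80, -31.20). The tangent condition forces JA to be normal to KA and the tangent condition forces JN to be normal to NR, with radius 3.1, so the center J sits 3.1 in from both sides at J = (-48.70, -28.10). That places the tangent points at A = (-51.80, -28.10) on KA and N = (-48.70, -31.20) on NR. Then |BA| = |A − B| = 58.93.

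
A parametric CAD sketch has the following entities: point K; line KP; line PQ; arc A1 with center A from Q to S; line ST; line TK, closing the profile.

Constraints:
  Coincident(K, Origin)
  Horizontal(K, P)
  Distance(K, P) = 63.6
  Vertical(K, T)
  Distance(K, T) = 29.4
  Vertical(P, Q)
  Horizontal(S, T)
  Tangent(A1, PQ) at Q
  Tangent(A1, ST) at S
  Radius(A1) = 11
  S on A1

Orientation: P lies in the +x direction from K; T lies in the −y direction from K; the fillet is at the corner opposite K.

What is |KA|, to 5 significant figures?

55.725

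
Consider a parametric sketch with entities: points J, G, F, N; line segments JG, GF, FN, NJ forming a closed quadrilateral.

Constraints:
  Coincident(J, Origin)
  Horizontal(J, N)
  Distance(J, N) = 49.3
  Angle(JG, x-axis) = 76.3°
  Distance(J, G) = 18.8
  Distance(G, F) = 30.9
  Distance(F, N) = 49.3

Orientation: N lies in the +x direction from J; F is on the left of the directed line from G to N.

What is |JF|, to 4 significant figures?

48.56

J is at the origin; J and N share the same y with |JN| = 49.3 and N in +x, so N = (49.3, 0). JG runs at 76.3° with |JG| = 18.8, so G = (4.453, 18.27). F is determined by |GF| = 30.9 and |FN| = 49.3 together: it lies at the intersection of circle(G, 30.9) and circle(N, 49.3). With |GN| = 48.42, the foot of the radical line on GN is 8.975 from G and the perpendicular offset is √(30.9² − 8.975²) = 29.57. Taking the left-of-GN solution: F = (23.92, 42.26).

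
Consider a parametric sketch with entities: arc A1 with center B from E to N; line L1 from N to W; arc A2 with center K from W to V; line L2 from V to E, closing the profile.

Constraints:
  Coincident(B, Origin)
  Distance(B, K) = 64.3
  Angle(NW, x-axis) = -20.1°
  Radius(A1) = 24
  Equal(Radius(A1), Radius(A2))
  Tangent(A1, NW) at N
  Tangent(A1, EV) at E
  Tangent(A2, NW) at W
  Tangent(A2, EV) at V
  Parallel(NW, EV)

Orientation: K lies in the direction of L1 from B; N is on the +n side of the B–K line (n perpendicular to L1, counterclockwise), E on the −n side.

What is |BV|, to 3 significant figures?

68.6

Tangency of A1 to both parallel lines with radius 24.0 puts N and E at B ± 24.0·n: N = (8.25, 22.5), E = (-8.25, -22.5). Equal radii place W and V the same way about K: W = K + 24.0·n = (68.6, 0.441), V = K − 24.0·n = (52.1, -44.6). Then |BV| = |V − B| = 68.6.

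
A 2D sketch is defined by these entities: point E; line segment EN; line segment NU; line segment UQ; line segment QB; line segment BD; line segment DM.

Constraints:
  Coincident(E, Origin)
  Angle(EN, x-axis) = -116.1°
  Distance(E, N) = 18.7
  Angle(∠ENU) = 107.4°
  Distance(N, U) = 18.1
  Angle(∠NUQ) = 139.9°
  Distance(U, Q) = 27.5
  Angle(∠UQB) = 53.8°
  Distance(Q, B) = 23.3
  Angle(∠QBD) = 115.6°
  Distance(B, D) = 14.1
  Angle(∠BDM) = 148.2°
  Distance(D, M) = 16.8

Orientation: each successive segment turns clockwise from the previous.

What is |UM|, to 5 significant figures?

13.444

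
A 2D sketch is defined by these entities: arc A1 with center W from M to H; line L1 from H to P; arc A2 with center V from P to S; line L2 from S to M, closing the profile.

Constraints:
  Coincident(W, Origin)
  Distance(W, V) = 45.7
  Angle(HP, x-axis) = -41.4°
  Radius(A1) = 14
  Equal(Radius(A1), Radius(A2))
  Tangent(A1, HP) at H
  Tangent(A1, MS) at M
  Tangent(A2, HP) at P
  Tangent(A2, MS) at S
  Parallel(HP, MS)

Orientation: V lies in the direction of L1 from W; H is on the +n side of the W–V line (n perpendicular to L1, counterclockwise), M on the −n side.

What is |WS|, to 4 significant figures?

47.80

The slot axis is L1's direction at -41.4°, so u = (cos -41.4°, sin -41.4°) = (0.7501, -0.6613) and n = (−sin -41.4°, cos -41.4°) = (0.6613, 0.7501). W is at the origin and V lies 45.7 along u from W, so V = 45.7·u = (34.28, -30.22). Tangency of A1 to both parallel lines with radius 14.0 puts H and M at W ± 14.0·n: H = (9.258, 10.50), M = (-9.258, -10.50). Equal radii place P and S the same way about V: P = V + 14.0·n = (43.54, -19.72), S = V − 14.0·n = (25.02, -40.72). Then |WS| = |S − W| = 47.80.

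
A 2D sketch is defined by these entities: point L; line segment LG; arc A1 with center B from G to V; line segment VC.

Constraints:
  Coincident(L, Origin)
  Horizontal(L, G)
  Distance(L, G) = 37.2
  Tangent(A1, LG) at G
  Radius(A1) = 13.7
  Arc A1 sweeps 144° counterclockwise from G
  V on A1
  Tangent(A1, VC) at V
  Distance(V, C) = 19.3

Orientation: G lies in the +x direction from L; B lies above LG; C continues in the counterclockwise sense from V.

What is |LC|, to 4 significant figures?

46.73

L is at the origin; L and G share the same y with |LG| = 37.2 and G on the +x side, so G = (37.20, 0.000). The tangent condition forces BG to be normal to LG, so B = G + (0, 13.7) = (37.20, 13.70). On A1, G sits at bearing -90° from B; a 144° counterclockwise sweep puts V at bearing 54°, so V = B + 13.7·(cos 54°, sin 54°) = (45.25, 24.78). The tangent condition forces BV to be normal to VC, so VC runs along (−sin 54°, cos 54°); with |VC| = 19.3, C = (29.64, 36.13). Then |LC| = |C − L| = 46.73.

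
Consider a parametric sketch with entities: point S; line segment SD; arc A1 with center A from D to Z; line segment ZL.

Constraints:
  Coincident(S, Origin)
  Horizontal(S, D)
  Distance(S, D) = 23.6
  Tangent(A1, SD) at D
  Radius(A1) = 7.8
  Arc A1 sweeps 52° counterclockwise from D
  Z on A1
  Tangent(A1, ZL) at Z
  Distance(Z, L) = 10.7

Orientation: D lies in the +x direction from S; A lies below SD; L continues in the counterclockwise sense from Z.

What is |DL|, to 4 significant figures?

17.11

On A1, D sits at bearing 90° from A; a 52° counterclockwise sweep puts Z at bearing 142°, so Z = A + 7.8·(cos 142°, sin 142°) = (17.45, -2.998). Since A1 is tangent to ZL there, AZ ⟂ ZL, so ZL runs along (−sin 142°, cos 142°); with |ZL| = 10.7, L = (10.87, -11.43). Then |DL| = |L − D| = 17.11.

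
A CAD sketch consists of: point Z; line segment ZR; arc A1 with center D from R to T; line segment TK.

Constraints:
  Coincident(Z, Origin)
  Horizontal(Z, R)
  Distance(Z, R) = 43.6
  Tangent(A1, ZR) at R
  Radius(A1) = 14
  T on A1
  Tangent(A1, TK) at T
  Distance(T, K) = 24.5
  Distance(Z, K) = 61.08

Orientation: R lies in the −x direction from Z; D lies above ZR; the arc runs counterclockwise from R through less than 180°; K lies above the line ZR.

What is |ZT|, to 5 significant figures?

38.026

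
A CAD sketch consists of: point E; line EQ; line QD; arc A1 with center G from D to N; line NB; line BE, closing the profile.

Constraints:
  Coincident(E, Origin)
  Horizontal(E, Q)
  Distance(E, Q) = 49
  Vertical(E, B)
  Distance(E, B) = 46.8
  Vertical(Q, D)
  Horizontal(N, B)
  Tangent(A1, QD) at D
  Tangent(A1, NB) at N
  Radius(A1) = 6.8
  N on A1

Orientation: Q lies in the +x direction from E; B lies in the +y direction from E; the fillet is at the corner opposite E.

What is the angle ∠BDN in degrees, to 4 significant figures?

37.10°

E is at the origin; EQ is horizontal with |EQ| = 49.0 and Q on the +x side, so Q = (49.00, 0.000). E and B share the same x with |EB| = 46.8 and B on the +y side, so B = (0.000, 46.80). The virtual corner opposite E is at (49.00, 46.80). Since A1 is tangent to QD there, GD ⟂ QD and the tangent condition forces GN to be normal to NB, with radius 6.8, so the center G sits 6.8 in from both sides at G = (42.20, 40.00). That places the tangent points at D = (49.00, 40.00) on QD and N = (42.20, 46.80) on NB. Then cos ∠BDN = DB·DN / (|DB||DN|), giving 37.10°.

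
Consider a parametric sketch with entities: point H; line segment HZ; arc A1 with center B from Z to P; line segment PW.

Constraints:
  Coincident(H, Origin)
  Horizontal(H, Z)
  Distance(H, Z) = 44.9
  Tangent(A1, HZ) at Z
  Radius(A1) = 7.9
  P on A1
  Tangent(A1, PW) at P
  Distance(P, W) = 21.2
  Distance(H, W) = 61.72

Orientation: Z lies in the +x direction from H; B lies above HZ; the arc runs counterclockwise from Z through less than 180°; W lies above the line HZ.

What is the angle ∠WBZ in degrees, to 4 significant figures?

153.8°

Checks: |BP| = 7.900 ✓; ∠(BP, PW) = 90.00° ✓; |PW| = 21.20 ✓; |HW| = 61.72 ✓.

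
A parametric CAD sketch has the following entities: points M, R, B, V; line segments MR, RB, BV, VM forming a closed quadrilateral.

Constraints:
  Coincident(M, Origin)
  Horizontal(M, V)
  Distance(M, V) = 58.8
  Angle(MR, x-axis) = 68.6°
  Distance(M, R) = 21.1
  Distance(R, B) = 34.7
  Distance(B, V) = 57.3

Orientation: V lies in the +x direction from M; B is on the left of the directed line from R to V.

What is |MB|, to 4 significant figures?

55.43

Checks: |RB| = 34.70 ✓; |BV| = 57.30 ✓.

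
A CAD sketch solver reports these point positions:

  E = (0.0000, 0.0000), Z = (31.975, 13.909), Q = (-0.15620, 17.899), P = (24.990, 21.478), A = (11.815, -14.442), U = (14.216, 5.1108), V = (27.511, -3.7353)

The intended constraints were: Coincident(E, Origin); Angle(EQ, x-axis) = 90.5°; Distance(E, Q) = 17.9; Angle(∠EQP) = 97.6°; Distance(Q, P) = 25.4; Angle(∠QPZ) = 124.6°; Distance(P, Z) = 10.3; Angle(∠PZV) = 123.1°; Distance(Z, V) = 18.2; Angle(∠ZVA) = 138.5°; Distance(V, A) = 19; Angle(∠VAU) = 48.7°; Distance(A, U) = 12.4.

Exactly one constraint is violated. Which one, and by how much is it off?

Distance(A, U) = 12.4 — off by 7.30.

E = (0.00, 0.00) ✓; EQ at 90.50° ✓; |EQ| = 17.90 ✓; ∠EQP = 97.60° ✓; |QP| = 25.40 ✓; ∠QPZ = 124.6° ✓; |PZ| = 10.30 ✓; ∠PZV = 123.1° ✓; |ZV| = 18.20 ✓; ∠ZVA = 138.5° ✓; |VA| = 19.00 ✓; ∠VAU = 48.70° ✓; |AU| = 19.70 ✗.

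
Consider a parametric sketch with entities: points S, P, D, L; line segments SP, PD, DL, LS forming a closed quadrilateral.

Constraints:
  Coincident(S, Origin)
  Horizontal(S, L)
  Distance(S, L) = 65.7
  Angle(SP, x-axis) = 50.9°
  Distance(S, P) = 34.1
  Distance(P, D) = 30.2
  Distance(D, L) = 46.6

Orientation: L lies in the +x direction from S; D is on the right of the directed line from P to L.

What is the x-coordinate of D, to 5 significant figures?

19.243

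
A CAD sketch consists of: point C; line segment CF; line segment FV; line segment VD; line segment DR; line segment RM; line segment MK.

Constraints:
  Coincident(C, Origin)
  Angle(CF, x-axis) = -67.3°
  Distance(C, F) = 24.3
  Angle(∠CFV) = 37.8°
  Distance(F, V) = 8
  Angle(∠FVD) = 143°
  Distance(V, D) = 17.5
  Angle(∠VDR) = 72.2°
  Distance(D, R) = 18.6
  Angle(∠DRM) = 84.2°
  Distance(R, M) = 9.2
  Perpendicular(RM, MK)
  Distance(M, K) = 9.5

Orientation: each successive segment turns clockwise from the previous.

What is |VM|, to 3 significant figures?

14.4

C is at the origin; CF runs at -67.3° with length 24.3, so F = (9.38, -22.4). ∠CFV = 37.8° gives FV at 150° from the x-axis; with |FV| = 8.0, V = (2.41, -18.5). ∠FVD = 143.0° gives VD at 114° from the x-axis; with |VD| = 17.5, D = (-4.56, -2.43). ∠VDR = 72.2° gives DR at 5.70° from the x-axis; with |DR| = 18.6, R = (13.9, -0.582). ∠DRM = 84.2° gives RM at -90.1° from the x-axis; with |RM| = 9.2, M = (13.9, -9.78). Then |VM| = |M − V| = 14.4.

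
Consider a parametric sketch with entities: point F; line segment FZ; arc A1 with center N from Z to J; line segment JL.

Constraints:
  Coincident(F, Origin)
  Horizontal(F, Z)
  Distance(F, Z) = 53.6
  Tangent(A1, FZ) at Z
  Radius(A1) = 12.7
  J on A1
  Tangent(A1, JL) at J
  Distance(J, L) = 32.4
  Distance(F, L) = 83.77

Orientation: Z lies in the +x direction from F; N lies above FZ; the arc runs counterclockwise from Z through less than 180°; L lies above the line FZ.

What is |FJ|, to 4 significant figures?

66.82

F is at the origin; F and Z share the same y with |FZ| = 53.6 and Z on the +x side, so Z = (53.60, 0.000). Tangency of A1 to FZ means the radius NZ is perpendicular to FZ, so N = Z + (0, 12.7) = (53.60, 12.70). Since NJ ⟂ JL (tangency), |NL| = √(12.7² + 32.4²) = 34.80 regardless of where J sits on A1. So L lies on both circle(F, 83.77) and circle(N, 34.80); the above-FZ intersection is L = (72.54, 41.89). J is the foot of the tangent from L: J = (66.04, 10.15).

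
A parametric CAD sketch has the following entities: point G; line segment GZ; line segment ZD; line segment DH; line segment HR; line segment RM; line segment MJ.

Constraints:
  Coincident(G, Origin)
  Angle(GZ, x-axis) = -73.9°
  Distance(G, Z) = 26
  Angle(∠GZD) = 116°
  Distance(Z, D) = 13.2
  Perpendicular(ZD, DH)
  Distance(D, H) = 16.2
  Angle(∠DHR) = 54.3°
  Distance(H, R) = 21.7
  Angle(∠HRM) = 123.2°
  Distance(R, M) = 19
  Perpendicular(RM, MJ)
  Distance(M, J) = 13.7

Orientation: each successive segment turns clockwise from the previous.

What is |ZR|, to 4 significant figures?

5.663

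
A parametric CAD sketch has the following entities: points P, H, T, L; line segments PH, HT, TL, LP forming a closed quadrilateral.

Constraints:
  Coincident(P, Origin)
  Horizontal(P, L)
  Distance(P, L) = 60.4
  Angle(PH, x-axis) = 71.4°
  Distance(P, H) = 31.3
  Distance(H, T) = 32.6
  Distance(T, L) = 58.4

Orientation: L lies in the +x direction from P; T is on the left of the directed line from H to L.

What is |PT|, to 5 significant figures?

61.972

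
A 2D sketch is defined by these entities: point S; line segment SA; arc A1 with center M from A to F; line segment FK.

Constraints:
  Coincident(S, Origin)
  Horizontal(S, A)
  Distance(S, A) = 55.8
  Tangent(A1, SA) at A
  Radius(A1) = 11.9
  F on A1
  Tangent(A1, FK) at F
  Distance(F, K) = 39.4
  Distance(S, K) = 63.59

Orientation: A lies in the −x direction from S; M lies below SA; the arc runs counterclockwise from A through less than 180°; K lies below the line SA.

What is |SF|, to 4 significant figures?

67.80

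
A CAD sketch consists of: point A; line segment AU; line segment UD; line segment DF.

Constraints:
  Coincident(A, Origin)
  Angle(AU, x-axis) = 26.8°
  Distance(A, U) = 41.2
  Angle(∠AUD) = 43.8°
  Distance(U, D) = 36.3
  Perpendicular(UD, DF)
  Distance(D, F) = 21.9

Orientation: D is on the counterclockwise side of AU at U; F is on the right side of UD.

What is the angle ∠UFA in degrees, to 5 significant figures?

51.480°

∠AUD = 43.8°, so UD runs at 26.8° + (180° − 43.8°) = 163.00° from the x-axis; with |UD| = 36.3, D = U + 36.3·(cos 163.00°, sin 163.00°) = (2.0607, 29.189). The perpendicularity gives DF at right angles to UD; with |DF| = 21.9 on the right of UD, F = D + 21.9·(0.29237, 0.95630) = (8.4636, 50.132). Then cos ∠UFA = FU·FA / (|FU||FA|), giving 51.480°.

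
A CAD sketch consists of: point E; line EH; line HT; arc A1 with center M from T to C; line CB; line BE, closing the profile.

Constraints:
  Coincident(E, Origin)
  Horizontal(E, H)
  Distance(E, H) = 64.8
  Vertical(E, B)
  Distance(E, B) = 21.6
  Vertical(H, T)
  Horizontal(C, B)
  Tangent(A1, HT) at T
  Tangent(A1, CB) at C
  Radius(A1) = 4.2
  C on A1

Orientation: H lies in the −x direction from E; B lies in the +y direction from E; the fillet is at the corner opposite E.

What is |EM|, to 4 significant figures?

63.05

E is at the origin; EH is horizontal with |EH| = 64.8 and H on the −x side, so H = (-64.80, 0.000). EB is vertical with |EB| = 21.6 and B on the +y side, so B = (0.000, 21.60). The virtual corner opposite E is at (-64.80, 21.60). Since A1 is tangent to HT there, MT ⟂ HT and tangency of A1 to CB means the radius MC is perpendicular to CB, with radius 4.2, so the center M sits 4.2 in from both sides at M = (-60.60, 17.40). Then |EM| = |M − E| = 63.05.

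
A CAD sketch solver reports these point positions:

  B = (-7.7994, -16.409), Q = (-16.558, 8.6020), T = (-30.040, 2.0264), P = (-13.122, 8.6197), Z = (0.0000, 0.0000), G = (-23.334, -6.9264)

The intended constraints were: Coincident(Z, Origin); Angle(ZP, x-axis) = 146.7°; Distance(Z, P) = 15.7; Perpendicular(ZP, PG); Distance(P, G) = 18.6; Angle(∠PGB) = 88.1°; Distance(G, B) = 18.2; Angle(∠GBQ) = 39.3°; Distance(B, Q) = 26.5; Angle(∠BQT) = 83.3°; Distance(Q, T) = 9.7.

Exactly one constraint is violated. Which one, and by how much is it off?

Distance(Q, T) = 9.7 — off by 5.30.

Z = (0.00, 0.00) ✓; ZP at 146.7° ✓; |ZP| = 15.70 ✓; ∠(ZP, PG) = 90.00° ✓; |PG| = 18.60 ✓; ∠PGB = 88.10° ✓; |GB| = 18.20 ✓; ∠GBQ = 39.30° ✓; |BQ| = 26.50 ✓; ∠BQT = 83.30° ✓; |QT| = 15.00 ✗.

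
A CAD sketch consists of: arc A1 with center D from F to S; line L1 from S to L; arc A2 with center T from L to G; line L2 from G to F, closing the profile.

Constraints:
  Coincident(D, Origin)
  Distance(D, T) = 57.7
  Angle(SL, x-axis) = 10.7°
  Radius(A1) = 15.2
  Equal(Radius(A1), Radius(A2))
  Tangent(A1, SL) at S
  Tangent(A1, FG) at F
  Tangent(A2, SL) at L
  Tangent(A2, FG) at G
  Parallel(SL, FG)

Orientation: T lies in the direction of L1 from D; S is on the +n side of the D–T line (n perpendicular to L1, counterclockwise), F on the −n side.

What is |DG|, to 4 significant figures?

59.67

Tangency of A1 to both parallel lines with radius 15.2 puts S and F at D ± 15.2·n: S = (-2.822, 14.94), F = (2.822, -14.94). Equal radii place L and G the same way about T: L = T + 15.2·n = (53.87, 25.65), G = T − 15.2·n = (59.52, -4.223). Then |DG| = |G − D| = 59.67.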